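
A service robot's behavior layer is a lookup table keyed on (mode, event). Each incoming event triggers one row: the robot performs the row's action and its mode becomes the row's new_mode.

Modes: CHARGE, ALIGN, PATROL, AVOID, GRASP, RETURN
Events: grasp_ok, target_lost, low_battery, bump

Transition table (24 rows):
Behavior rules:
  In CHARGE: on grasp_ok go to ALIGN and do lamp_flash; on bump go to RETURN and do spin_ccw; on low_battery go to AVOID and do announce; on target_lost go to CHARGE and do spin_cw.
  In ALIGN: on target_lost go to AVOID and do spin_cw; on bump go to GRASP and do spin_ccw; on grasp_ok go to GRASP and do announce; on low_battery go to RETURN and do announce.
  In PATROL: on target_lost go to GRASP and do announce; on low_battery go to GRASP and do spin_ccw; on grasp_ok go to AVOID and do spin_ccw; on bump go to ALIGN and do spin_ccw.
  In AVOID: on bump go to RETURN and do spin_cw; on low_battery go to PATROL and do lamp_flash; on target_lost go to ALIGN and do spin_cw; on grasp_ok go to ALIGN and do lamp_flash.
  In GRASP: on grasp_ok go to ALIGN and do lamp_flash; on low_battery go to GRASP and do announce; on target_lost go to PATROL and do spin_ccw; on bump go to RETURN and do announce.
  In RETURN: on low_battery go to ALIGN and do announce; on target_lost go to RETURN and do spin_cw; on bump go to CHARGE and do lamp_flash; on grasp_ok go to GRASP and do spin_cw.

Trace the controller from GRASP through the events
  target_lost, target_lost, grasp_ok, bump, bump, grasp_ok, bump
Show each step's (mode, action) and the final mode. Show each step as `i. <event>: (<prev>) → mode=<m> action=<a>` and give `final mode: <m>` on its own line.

1. target_lost: (GRASP) → mode=PATROL action=spin_ccw
2. target_lost: (PATROL) → mode=GRASP action=announce
3. grasp_ok: (GRASP) → mode=ALIGN action=lamp_flash
4. bump: (ALIGN) → mode=GRASP action=spin_ccw
5. bump: (GRASP) → mode=RETURN action=announce
6. grasp_ok: (RETURN) → mode=GRASP action=spin_cw
7. bump: (GRASP) → mode=RETURN action=announce

final mode: RETURN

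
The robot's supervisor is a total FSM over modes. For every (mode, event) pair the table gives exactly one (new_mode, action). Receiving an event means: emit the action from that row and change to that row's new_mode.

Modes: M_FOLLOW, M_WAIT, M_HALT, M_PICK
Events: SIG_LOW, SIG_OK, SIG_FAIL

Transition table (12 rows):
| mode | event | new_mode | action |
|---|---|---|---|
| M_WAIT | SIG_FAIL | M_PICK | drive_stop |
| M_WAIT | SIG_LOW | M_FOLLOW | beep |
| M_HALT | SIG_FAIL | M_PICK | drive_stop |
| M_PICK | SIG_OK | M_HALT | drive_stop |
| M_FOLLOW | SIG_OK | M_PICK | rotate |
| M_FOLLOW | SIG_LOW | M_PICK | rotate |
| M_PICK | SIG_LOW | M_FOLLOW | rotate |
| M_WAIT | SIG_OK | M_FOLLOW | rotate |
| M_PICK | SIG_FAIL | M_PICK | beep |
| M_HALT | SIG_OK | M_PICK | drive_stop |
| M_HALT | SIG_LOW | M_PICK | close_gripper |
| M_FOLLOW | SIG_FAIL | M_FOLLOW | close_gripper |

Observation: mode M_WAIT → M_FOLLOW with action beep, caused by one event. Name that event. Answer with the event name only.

try SIG_LOW: (M_WAIT, SIG_LOW) → (M_FOLLOW, beep)  ← matches
try SIG_OK: (M_WAIT, SIG_OK) → (M_FOLLOW, rotate)
try SIG_FAIL: (M_WAIT, SIG_FAIL) → (M_PICK, drive_stop)

SIG_LOW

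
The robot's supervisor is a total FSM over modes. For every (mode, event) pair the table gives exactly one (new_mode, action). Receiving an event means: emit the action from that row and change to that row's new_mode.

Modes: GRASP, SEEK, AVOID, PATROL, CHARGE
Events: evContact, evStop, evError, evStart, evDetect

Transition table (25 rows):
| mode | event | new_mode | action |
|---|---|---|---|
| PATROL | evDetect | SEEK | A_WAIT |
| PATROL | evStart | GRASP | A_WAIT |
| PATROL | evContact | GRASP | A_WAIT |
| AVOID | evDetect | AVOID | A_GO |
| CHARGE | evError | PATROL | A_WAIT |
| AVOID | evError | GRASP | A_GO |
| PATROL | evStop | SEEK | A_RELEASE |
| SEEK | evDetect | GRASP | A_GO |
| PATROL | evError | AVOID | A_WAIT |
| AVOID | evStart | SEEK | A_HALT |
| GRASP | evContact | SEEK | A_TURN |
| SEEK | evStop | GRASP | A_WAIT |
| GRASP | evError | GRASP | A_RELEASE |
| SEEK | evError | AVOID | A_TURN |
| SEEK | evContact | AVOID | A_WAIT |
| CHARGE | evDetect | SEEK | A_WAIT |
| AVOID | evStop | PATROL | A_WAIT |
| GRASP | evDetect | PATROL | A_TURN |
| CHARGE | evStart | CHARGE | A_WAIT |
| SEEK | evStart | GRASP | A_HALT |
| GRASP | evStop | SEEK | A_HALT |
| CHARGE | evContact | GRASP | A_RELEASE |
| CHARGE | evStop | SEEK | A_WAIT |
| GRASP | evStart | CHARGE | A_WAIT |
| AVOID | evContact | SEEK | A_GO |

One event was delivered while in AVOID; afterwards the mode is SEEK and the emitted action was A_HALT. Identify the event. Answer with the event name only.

evStart

try evContact: (AVOID, evContact) → (SEEK, A_GO)
try evStop: (AVOID, evStop) → (PATROL, A_WAIT)
try evError: (AVOID, evError) → (GRASP, A_GO)
try evStart: (AVOID, evStart) → (SEEK, A_HALT)  ← matches
try evDetect: (AVOID, evDetect) → (AVOID, A_GO)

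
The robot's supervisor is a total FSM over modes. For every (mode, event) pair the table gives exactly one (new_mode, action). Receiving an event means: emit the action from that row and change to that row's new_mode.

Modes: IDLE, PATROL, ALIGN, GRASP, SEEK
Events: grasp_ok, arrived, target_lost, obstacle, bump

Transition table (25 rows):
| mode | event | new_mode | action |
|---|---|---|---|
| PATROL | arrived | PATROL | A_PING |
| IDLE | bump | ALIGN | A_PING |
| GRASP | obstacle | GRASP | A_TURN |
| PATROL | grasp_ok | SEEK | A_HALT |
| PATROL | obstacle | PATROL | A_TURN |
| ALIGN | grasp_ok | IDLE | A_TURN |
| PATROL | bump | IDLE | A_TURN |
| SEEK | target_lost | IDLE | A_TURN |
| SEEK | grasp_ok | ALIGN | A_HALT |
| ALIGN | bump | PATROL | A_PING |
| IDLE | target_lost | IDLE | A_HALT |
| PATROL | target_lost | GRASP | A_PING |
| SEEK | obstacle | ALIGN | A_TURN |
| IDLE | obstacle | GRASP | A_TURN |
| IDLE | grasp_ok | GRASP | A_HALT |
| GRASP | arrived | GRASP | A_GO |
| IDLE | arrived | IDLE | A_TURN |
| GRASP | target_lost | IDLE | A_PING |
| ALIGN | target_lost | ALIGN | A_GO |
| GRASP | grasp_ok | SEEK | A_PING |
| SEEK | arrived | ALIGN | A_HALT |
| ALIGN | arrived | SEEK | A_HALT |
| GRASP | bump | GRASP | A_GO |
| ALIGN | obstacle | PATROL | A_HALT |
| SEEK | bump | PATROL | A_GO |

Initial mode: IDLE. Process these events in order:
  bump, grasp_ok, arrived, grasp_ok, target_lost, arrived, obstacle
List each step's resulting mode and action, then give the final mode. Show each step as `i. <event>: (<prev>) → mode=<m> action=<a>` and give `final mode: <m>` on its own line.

final mode: GRASP

1. bump: (IDLE) → mode=ALIGN action=A_PING
2. grasp_ok: (ALIGN) → mode=IDLE action=A_TURN
3. arrived: (IDLE) → mode=IDLE action=A_TURN
4. grasp_ok: (IDLE) → mode=GRASP action=A_HALT
5. target_lost: (GRASP) → mode=IDLE action=A_PING
6. arrived: (IDLE) → mode=IDLE action=A_TURN
7. obstacle: (IDLE) → mode=GRASP action=A_TURN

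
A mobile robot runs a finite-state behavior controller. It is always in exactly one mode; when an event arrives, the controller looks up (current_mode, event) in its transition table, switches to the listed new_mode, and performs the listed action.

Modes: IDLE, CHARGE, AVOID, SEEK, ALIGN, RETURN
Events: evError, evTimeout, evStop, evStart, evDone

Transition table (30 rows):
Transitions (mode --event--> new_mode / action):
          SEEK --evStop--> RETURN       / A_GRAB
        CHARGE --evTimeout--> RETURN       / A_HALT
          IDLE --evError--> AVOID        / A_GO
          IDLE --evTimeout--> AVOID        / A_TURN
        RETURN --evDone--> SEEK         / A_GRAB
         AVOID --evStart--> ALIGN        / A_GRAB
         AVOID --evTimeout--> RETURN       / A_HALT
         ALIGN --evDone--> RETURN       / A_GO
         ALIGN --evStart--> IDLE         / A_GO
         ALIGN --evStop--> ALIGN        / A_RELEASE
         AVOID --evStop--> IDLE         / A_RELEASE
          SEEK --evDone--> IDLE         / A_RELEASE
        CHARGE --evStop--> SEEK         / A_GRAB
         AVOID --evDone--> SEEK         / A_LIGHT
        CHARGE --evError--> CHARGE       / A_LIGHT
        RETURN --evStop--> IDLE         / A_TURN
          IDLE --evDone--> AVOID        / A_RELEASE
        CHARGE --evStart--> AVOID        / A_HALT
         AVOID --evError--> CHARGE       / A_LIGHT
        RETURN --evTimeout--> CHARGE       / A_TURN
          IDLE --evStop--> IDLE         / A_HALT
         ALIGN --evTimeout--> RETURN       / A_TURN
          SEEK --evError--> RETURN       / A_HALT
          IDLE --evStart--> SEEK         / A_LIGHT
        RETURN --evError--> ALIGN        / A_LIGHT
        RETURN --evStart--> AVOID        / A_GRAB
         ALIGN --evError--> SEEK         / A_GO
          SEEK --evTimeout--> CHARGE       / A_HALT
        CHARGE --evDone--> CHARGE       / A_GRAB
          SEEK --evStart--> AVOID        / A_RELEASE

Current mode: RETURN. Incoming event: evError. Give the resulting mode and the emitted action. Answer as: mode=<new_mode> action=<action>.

current mode = RETURN; filter table to that mode:
  (RETURN, evDone) → (SEEK, A_GRAB)
  (RETURN, evStop) → (IDLE, A_TURN)
  (RETURN, evTimeout) → (CHARGE, A_TURN)
  (RETURN, evError) → (ALIGN, A_LIGHT)  ← event matches
  (RETURN, evStart) → (AVOID, A_GRAB)
event = evError selects (ALIGN, A_LIGHT)

mode=ALIGN action=A_LIGHT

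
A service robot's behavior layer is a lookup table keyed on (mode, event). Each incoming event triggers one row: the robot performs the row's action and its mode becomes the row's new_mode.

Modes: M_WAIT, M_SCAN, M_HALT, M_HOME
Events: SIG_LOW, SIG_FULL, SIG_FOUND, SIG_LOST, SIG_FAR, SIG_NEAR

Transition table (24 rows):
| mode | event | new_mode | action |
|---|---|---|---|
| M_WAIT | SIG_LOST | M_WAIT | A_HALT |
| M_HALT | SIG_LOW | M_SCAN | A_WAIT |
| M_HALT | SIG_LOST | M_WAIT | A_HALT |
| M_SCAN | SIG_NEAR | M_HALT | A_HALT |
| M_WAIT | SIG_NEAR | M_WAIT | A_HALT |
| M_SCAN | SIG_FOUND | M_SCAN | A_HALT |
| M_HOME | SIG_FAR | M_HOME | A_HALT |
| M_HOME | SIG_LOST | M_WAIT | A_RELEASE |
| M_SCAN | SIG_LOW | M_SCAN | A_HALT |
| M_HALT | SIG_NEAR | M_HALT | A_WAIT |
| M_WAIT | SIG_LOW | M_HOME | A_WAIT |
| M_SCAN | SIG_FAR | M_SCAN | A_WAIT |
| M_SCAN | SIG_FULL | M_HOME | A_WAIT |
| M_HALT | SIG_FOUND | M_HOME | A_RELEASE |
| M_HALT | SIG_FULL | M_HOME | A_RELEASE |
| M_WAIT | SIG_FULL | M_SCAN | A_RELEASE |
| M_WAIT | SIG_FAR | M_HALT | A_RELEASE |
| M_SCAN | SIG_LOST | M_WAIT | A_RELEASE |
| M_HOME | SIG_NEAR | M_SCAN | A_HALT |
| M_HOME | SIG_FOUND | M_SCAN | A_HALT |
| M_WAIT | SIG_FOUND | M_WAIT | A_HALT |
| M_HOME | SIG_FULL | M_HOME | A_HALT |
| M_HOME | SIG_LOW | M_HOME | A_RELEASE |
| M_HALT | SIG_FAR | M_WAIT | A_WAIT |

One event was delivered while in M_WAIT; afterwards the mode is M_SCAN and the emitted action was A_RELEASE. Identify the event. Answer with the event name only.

SIG_FULL

try SIG_LOW: (M_WAIT, SIG_LOW) → (M_HOME, A_WAIT)
try SIG_FULL: (M_WAIT, SIG_FULL) → (M_SCAN, A_RELEASE)  ← matches
try SIG_FOUND: (M_WAIT, SIG_FOUND) → (M_WAIT, A_HALT)
try SIG_LOST: (M_WAIT, SIG_LOST) → (M_WAIT, A_HALT)
try SIG_FAR: (M_WAIT, SIG_FAR) → (M_HALT, A_RELEASE)
try SIG_NEAR: (M_WAIT, SIG_NEAR) → (M_WAIT, A_HALT)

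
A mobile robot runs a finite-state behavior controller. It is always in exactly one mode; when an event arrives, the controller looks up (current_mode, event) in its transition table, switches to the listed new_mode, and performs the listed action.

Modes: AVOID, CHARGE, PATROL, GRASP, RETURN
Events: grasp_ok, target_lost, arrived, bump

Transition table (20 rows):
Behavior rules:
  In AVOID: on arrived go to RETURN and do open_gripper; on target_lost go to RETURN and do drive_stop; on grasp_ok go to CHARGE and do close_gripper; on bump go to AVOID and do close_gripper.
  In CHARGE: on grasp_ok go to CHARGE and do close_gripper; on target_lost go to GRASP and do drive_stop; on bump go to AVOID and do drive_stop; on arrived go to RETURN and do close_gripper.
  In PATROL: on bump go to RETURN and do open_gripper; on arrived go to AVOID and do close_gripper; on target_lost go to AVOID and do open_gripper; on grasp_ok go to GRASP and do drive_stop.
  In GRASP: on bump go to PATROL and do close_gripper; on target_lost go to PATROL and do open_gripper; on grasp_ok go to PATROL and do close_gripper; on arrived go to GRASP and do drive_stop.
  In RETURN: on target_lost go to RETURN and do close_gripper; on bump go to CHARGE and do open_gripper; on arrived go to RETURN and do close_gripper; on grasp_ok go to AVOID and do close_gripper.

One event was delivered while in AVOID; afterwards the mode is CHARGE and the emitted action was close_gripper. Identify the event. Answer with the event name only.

grasp_ok

try grasp_ok: (AVOID, grasp_ok) → (CHARGE, close_gripper)  ← matches
try target_lost: (AVOID, target_lost) → (RETURN, drive_stop)
try arrived: (AVOID, arrived) → (RETURN, open_gripper)
try bump: (AVOID, bump) → (AVOID, close_gripper)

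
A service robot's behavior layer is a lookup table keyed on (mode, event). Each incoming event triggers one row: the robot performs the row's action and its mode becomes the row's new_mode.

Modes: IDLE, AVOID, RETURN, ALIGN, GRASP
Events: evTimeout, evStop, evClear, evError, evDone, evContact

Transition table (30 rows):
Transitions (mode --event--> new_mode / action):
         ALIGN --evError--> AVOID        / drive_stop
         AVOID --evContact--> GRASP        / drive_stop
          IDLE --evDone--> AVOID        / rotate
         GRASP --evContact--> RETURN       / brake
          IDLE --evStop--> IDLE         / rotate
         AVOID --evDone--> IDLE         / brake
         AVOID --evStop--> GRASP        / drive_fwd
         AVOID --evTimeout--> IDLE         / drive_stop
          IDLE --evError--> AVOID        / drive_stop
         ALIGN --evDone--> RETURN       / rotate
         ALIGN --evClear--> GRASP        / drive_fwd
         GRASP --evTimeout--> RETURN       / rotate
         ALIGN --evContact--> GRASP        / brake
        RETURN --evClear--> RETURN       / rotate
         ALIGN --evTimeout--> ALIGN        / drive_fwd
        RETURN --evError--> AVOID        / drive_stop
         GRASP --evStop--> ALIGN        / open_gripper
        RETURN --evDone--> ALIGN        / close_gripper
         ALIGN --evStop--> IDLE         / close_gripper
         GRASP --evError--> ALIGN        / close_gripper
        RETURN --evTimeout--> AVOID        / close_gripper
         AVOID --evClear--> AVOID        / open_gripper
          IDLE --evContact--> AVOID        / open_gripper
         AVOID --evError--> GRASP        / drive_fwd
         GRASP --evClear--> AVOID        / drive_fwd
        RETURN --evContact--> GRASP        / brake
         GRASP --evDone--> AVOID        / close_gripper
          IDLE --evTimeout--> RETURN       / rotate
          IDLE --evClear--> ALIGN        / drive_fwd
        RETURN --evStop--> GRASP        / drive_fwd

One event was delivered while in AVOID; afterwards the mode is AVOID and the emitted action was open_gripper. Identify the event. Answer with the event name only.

try evTimeout: (AVOID, evTimeout) → (IDLE, drive_stop)
try evStop: (AVOID, evStop) → (GRASP, drive_fwd)
try evClear: (AVOID, evClear) → (AVOID, open_gripper)  ← matches
try evError: (AVOID, evError) → (GRASP, drive_fwd)
try evDone: (AVOID, evDone) → (IDLE, brake)
try evContact: (AVOID, evContact) → (GRASP, drive_stop)

evClear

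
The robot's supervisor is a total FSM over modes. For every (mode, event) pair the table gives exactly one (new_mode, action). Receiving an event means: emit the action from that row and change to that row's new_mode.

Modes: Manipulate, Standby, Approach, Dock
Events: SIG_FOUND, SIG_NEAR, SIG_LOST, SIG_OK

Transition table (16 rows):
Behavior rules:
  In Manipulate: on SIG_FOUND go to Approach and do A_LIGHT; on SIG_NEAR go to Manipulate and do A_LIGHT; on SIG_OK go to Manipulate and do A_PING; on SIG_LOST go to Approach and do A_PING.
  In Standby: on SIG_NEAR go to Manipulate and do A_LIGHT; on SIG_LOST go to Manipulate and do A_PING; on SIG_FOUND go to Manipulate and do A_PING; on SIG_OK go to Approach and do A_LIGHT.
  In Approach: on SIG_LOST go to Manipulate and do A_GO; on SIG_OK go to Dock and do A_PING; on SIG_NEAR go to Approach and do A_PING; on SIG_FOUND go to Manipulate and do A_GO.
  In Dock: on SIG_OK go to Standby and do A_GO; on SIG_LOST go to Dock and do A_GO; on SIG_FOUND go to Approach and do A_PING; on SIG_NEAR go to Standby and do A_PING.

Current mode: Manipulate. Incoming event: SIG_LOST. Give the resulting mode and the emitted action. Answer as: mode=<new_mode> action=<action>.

current mode = Manipulate; filter table to that mode:
  (Manipulate, SIG_FOUND) → (Approach, A_LIGHT)
  (Manipulate, SIG_NEAR) → (Manipulate, A_LIGHT)
  (Manipulate, SIG_OK) → (Manipulate, A_PING)
  (Manipulate, SIG_LOST) → (Approach, A_PING)  ← event matches
event = SIG_LOST selects (Approach, A_PING)

mode=Approach action=A_PING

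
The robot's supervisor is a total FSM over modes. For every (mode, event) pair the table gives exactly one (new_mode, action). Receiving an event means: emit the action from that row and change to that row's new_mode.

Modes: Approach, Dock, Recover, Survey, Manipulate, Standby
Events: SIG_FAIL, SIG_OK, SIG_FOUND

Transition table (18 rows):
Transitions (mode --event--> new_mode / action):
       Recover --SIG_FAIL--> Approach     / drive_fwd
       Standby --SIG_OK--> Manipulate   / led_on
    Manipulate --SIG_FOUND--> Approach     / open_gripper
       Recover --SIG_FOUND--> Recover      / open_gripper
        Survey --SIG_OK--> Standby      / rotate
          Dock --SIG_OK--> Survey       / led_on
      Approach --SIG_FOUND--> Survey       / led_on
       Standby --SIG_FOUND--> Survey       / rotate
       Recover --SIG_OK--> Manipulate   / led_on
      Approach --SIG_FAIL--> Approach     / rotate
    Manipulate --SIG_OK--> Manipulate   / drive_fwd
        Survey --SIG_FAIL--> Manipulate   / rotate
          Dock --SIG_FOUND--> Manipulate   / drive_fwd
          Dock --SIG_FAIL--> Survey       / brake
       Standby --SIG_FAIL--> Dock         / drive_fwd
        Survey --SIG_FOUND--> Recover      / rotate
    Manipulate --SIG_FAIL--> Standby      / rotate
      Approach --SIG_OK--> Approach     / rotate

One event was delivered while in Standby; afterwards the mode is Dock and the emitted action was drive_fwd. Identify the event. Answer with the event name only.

try SIG_FAIL: (Standby, SIG_FAIL) → (Dock, drive_fwd)  ← matches
try SIG_OK: (Standby, SIG_OK) → (Manipulate, led_on)
try SIG_FOUND: (Standby, SIG_FOUND) → (Survey, rotate)

SIG_FAIL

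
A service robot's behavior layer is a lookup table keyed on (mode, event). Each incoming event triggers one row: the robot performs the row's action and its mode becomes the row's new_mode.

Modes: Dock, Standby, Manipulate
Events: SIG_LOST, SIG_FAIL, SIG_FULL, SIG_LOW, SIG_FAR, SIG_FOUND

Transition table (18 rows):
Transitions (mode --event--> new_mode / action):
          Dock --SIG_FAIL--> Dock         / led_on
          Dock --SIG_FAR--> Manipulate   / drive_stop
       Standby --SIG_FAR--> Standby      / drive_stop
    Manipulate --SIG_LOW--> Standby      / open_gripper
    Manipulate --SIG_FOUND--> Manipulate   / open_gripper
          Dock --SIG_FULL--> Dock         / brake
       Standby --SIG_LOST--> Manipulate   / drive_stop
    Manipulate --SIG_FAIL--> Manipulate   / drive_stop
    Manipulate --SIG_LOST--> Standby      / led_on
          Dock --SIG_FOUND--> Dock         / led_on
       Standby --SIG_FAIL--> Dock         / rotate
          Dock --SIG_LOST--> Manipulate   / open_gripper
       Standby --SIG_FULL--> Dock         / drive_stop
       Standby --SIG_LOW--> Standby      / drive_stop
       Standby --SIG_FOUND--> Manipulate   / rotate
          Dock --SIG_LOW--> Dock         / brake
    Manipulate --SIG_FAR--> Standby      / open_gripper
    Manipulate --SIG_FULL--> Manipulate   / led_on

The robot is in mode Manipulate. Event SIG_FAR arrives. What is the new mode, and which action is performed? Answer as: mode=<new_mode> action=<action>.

current mode = Manipulate; filter table to that mode:
  (Manipulate, SIG_LOW) → (Standby, open_gripper)
  (Manipulate, SIG_FOUND) → (Manipulate, open_gripper)
  (Manipulate, SIG_FAIL) → (Manipulate, drive_stop)
  (Manipulate, SIG_LOST) → (Standby, led_on)
  (Manipulate, SIG_FAR) → (Standby, open_gripper)  ← event matches
  (Manipulate, SIG_FULL) → (Manipulate, led_on)
event = SIG_FAR selects (Standby, open_gripper)

mode=Standby action=open_gripper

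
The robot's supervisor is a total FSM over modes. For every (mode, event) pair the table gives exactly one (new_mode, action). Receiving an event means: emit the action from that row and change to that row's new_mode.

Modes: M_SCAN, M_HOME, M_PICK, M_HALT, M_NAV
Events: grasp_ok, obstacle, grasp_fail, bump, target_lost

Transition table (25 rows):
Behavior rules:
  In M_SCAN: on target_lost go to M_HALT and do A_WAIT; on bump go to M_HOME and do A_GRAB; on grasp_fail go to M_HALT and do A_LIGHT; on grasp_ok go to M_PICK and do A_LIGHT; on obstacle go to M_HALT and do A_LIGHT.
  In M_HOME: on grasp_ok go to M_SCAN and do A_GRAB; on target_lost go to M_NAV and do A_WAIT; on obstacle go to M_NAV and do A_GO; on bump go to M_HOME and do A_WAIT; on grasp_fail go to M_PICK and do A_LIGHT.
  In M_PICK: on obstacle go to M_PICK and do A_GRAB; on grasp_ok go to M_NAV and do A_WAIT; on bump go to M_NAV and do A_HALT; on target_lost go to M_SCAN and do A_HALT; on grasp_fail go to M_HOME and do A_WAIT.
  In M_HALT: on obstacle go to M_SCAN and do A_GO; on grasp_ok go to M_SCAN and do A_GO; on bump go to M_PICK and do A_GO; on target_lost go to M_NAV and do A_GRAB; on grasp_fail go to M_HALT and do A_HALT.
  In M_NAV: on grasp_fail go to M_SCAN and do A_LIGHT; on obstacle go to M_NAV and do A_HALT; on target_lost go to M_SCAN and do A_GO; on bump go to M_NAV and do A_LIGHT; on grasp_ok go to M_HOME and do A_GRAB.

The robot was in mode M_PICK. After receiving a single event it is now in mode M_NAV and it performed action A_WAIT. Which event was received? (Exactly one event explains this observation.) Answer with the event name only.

grasp_ok

try grasp_ok: (M_PICK, grasp_ok) → (M_NAV, A_WAIT)  ← matches
try obstacle: (M_PICK, obstacle) → (M_PICK, A_GRAB)
try grasp_fail: (M_PICK, grasp_fail) → (M_HOME, A_WAIT)
try bump: (M_PICK, bump) → (M_NAV, A_HALT)
try target_lost: (M_PICK, target_lost) → (M_SCAN, A_HALT)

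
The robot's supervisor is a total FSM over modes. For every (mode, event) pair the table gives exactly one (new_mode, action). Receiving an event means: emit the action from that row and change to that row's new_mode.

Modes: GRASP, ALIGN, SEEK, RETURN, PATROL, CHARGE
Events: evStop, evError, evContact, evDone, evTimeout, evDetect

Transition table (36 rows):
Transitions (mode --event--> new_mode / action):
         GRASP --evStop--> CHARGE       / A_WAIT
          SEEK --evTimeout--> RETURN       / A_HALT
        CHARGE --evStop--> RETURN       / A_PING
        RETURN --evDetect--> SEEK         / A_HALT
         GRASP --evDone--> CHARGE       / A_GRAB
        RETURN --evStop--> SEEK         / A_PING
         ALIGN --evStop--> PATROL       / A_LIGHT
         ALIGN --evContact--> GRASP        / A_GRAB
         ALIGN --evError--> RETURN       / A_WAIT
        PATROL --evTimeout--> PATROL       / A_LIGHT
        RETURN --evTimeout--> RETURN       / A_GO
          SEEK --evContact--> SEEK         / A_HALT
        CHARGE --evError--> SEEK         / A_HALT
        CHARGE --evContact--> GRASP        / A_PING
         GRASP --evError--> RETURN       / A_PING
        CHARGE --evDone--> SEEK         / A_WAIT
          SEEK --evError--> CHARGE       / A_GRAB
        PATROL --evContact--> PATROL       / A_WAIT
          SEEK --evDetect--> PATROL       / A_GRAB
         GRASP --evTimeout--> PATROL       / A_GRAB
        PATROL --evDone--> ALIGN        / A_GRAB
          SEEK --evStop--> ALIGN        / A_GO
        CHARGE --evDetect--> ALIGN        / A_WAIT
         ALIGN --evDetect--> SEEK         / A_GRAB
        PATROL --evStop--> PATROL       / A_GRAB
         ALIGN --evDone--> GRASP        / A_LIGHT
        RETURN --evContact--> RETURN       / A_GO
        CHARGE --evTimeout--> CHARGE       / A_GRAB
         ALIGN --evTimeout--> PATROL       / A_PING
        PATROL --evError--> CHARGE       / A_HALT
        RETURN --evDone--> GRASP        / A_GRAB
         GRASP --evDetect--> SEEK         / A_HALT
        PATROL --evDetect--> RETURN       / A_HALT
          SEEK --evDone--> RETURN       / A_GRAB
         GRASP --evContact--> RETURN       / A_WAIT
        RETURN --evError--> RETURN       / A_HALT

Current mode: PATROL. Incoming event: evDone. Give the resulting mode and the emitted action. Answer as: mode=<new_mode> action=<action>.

current mode = PATROL; filter table to that mode:
  (PATROL, evTimeout) → (PATROL, A_LIGHT)
  (PATROL, evContact) → (PATROL, A_WAIT)
  (PATROL, evDone) → (ALIGN, A_GRAB)  ← event matches
  (PATROL, evStop) → (PATROL, A_GRAB)
  (PATROL, evError) → (CHARGE, A_HALT)
  (PATROL, evDetect) → (RETURN, A_HALT)
event = evDone selects (ALIGN, A_GRAB)

mode=ALIGN action=A_GRAB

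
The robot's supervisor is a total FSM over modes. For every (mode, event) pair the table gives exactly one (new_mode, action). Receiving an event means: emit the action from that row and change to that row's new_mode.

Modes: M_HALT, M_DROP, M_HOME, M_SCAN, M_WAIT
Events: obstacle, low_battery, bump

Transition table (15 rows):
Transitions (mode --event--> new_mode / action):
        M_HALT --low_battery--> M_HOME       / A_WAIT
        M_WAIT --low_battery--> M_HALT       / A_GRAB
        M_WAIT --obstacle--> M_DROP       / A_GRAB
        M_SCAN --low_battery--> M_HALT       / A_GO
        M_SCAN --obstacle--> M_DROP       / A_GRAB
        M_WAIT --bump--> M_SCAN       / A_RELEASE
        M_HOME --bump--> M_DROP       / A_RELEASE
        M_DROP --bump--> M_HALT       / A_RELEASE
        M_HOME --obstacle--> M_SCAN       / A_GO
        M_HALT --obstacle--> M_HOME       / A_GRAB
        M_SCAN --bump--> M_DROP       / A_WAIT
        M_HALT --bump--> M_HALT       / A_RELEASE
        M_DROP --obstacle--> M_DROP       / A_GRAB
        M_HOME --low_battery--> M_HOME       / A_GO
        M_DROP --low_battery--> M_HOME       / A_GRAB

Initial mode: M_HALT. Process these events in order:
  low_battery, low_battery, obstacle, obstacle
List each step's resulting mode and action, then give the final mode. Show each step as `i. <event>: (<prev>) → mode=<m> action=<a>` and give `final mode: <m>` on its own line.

final mode: M_DROP

1. low_battery: (M_HALT) → mode=M_HOME action=A_WAIT
2. low_battery: (M_HOME) → mode=M_HOME action=A_GO
3. obstacle: (M_HOME) → mode=M_SCAN action=A_GO
4. obstacle: (M_SCAN) → mode=M_DROP action=A_GRAB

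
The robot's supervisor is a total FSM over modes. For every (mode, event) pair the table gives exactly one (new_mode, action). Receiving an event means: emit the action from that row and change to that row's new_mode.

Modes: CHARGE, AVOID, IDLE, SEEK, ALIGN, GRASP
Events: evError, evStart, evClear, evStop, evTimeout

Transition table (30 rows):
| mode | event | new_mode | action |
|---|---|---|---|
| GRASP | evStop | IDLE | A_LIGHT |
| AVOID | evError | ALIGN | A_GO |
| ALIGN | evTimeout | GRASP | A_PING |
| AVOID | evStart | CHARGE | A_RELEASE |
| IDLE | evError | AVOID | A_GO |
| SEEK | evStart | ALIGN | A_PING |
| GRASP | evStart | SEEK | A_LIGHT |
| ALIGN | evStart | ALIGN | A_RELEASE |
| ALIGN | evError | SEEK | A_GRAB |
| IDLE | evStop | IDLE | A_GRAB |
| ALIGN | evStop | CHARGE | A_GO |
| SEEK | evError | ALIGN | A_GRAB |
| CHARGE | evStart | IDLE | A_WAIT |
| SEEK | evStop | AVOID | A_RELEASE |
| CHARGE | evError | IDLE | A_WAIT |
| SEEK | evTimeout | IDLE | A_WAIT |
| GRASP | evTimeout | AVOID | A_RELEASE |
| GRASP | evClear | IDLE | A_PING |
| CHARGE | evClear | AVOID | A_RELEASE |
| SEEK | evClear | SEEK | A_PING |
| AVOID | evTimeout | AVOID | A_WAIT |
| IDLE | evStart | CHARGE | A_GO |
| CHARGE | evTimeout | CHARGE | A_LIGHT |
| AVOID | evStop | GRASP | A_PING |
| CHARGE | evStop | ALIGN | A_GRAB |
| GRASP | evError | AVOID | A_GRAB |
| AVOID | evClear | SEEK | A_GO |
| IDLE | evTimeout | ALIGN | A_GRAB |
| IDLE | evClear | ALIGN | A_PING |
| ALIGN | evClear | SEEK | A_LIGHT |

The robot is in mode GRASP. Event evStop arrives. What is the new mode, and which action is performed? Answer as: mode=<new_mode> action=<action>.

current mode = GRASP; filter table to that mode:
  (GRASP, evStop) → (IDLE, A_LIGHT)  ← event matches
  (GRASP, evStart) → (SEEK, A_LIGHT)
  (GRASP, evTimeout) → (AVOID, A_RELEASE)
  (GRASP, evClear) → (IDLE, A_PING)
  (GRASP, evError) → (AVOID, A_GRAB)
event = evStop selects (IDLE, A_LIGHT)

mode=IDLE action=A_LIGHT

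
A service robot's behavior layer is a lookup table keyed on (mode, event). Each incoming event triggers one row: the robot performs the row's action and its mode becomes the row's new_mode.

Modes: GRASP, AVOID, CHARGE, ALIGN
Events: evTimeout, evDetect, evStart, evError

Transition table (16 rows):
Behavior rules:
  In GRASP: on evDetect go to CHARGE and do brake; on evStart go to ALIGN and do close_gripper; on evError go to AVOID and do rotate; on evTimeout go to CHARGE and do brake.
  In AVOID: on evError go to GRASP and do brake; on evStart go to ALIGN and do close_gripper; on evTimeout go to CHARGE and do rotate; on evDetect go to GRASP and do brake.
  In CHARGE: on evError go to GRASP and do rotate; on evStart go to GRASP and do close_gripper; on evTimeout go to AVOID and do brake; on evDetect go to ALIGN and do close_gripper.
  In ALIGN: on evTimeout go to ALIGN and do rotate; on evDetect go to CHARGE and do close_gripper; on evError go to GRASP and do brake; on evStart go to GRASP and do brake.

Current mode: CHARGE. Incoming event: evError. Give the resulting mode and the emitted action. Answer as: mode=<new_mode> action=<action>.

mode=GRASP action=rotate

current mode = CHARGE; filter table to that mode:
  (CHARGE, evError) → (GRASP, rotate)  ← event matches
  (CHARGE, evStart) → (GRASP, close_gripper)
  (CHARGE, evTimeout) → (AVOID, brake)
  (CHARGE, evDetect) → (ALIGN, close_gripper)
event = evError selects (GRASP, rotate)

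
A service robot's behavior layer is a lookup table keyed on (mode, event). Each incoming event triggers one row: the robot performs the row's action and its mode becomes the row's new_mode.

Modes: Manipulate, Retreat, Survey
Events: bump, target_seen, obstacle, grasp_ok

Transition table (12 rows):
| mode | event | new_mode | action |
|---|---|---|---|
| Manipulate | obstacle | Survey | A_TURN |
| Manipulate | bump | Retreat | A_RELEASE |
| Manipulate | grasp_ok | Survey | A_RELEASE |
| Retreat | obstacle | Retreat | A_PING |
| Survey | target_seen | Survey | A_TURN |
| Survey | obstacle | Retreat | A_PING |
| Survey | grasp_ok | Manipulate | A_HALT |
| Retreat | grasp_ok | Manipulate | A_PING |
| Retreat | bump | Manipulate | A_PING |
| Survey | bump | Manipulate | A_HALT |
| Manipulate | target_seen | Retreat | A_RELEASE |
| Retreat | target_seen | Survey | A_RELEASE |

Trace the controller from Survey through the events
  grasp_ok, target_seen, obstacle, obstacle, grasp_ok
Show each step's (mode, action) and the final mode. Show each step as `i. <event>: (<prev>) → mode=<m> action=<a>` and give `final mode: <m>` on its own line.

final mode: Manipulate

1. grasp_ok: (Survey) → mode=Manipulate action=A_HALT
2. target_seen: (Manipulate) → mode=Retreat action=A_RELEASE
3. obstacle: (Retreat) → mode=Retreat action=A_PING
4. obstacle: (Retreat) → mode=Retreat action=A_PING
5. grasp_ok: (Retreat) → mode=Manipulate action=A_PING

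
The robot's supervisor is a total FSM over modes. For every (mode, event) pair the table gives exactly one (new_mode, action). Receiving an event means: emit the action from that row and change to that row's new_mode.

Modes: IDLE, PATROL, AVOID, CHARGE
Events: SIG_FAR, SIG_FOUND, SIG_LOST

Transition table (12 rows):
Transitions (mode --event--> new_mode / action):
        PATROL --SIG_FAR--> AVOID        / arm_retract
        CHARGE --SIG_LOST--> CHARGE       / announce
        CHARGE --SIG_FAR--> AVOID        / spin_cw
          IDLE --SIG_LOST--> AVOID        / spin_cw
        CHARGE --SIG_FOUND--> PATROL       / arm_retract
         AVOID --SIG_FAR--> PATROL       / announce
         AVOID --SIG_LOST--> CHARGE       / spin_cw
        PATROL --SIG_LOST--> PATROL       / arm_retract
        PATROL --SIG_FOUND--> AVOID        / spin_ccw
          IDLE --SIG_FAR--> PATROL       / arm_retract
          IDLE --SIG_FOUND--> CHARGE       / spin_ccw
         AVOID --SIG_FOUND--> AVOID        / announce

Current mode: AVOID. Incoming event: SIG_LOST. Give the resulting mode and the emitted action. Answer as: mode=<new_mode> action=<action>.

current mode = AVOID; filter table to that mode:
  (AVOID, SIG_FAR) → (PATROL, announce)
  (AVOID, SIG_LOST) → (CHARGE, spin_cw)  ← event matches
  (AVOID, SIG_FOUND) → (AVOID, announce)
event = SIG_LOST selects (CHARGE, spin_cw)

mode=CHARGE action=spin_cw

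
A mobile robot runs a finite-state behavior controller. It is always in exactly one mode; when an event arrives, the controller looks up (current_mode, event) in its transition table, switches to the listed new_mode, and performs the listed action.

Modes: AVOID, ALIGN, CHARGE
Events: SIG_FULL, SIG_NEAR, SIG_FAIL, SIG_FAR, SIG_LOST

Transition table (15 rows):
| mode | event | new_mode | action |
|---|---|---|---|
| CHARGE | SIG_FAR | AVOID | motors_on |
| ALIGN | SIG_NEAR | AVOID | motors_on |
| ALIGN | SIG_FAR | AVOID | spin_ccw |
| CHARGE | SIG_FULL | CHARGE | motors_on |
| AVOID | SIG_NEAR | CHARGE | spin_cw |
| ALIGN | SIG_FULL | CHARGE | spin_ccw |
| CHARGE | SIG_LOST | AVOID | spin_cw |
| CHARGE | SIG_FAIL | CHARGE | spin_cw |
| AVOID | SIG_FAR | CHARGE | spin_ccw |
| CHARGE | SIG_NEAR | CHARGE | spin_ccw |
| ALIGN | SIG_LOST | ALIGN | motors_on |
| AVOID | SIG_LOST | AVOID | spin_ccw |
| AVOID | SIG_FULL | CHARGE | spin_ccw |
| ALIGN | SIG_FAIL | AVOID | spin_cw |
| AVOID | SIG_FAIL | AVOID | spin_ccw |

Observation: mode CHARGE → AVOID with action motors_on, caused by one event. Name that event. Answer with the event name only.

try SIG_FULL: (CHARGE, SIG_FULL) → (CHARGE, motors_on)
try SIG_NEAR: (CHARGE, SIG_NEAR) → (CHARGE, spin_ccw)
try SIG_FAIL: (CHARGE, SIG_FAIL) → (CHARGE, spin_cw)
try SIG_FAR: (CHARGE, SIG_FAR) → (AVOID, motors_on)  ← matches
try SIG_LOST: (CHARGE, SIG_LOST) → (AVOID, spin_cw)

SIG_FAR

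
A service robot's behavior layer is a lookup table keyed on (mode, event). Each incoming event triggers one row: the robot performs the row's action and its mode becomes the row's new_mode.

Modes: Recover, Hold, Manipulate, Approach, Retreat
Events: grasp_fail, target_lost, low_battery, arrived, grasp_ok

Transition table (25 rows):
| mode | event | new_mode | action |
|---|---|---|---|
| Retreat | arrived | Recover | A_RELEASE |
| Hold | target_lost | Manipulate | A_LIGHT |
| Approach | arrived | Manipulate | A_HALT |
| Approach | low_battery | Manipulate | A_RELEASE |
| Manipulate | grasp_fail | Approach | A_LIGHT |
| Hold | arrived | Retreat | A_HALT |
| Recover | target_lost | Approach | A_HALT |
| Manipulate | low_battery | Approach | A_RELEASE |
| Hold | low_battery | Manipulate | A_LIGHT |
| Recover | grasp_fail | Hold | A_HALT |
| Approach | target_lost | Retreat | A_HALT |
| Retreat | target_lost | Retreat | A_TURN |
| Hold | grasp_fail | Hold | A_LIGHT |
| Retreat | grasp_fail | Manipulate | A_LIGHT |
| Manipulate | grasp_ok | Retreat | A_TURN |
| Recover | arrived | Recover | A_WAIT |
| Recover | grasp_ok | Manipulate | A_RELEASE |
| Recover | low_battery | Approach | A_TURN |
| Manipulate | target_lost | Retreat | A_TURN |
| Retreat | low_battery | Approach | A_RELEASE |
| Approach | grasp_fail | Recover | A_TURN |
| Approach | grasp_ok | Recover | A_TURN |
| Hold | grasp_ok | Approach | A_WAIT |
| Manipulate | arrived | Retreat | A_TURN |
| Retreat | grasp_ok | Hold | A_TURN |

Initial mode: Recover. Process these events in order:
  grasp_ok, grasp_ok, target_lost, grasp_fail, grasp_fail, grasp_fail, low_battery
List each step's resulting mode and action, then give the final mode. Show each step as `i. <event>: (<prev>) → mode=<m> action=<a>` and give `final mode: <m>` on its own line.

final mode: Approach

1. grasp_ok: (Recover) → mode=Manipulate action=A_RELEASE
2. grasp_ok: (Manipulate) → mode=Retreat action=A_TURN
3. target_lost: (Retreat) → mode=Retreat action=A_TURN
4. grasp_fail: (Retreat) → mode=Manipulate action=A_LIGHT
5. grasp_fail: (Manipulate) → mode=Approach action=A_LIGHT
6. grasp_fail: (Approach) → mode=Recover action=A_TURN
7. low_battery: (Recover) → mode=Approach action=A_TURN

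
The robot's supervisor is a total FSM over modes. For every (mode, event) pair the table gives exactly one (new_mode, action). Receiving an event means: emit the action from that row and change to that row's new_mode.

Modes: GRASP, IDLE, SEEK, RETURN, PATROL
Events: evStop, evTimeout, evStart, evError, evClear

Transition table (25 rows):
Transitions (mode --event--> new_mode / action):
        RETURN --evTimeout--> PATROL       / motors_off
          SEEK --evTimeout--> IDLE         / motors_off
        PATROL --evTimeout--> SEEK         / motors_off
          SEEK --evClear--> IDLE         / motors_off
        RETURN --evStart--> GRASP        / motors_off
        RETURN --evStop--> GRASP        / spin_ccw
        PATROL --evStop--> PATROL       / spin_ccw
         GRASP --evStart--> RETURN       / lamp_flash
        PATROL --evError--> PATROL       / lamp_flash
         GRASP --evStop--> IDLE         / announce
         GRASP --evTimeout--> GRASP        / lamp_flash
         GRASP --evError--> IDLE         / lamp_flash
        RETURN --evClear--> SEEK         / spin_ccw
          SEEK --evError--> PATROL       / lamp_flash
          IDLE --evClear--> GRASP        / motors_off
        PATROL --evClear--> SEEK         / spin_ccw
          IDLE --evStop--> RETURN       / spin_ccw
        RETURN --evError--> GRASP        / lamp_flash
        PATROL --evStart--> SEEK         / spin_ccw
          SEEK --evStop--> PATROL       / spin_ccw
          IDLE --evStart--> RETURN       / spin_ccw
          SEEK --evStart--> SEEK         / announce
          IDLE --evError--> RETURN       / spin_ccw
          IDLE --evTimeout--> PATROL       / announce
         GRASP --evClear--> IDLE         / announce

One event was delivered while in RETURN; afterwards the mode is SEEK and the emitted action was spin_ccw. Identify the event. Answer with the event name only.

try evStop: (RETURN, evStop) → (GRASP, spin_ccw)
try evTimeout: (RETURN, evTimeout) → (PATROL, motors_off)
try evStart: (RETURN, evStart) → (GRASP, motors_off)
try evError: (RETURN, evError) → (GRASP, lamp_flash)
try evClear: (RETURN, evClear) → (SEEK, spin_ccw)  ← matches

evClear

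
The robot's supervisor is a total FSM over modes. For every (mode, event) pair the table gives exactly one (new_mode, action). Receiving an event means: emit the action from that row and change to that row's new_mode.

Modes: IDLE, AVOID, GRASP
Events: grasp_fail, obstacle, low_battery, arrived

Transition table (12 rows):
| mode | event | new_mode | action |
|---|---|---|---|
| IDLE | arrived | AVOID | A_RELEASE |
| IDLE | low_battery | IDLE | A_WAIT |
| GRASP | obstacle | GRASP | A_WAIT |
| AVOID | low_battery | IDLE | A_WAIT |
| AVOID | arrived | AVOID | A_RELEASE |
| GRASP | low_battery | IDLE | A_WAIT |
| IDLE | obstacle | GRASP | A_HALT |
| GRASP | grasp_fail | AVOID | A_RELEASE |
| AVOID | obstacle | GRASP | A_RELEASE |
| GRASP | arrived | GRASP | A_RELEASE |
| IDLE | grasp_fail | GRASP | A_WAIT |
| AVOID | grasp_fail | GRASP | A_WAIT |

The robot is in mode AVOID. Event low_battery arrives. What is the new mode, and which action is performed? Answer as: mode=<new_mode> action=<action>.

mode=IDLE action=A_WAIT

current mode = AVOID; filter table to that mode:
  (AVOID, low_battery) → (IDLE, A_WAIT)  ← event matches
  (AVOID, arrived) → (AVOID, A_RELEASE)
  (AVOID, obstacle) → (GRASP, A_RELEASE)
  (AVOID, grasp_fail) → (GRASP, A_WAIT)
event = low_battery selects (IDLE, A_WAIT)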